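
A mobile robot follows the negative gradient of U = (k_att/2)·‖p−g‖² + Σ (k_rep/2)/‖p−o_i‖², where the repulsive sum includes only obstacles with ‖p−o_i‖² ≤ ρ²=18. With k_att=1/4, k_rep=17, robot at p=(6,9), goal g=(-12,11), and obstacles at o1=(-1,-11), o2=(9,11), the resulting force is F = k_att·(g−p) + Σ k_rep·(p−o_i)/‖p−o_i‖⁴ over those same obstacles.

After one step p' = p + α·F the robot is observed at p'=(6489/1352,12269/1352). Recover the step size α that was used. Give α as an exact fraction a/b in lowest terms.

α = 1/4

F_att = 1/4·(g−p) = 1/4·(-18,2) = (-4.5000,0.5000)
o1: d²=449 > ρ²=18 → inactive
o2: d²=13 ≤ ρ²=18; F_rep = 17·(-3,-2)/13² = (-0.3018,-0.2012)
F = F_att + ΣF_rep = (-4.8018,0.2988)
Δp = p'−p = (-1.2004,0.0747); α = Δx/Fx = (-1623/1352) / (-1623/338) = 1/4
check: Δy/Fy = (101/1352) / (101/338) = 1/4 ✓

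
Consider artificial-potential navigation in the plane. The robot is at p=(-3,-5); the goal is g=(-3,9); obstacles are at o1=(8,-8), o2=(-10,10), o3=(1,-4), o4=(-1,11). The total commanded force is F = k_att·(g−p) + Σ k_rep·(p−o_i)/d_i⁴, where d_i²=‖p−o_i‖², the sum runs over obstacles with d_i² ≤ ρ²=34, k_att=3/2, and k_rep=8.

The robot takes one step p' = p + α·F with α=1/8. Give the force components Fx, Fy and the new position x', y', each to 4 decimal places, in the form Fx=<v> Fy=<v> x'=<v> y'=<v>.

F_att = 3/2·(g−p) = 3/2·(0,14) = (0.0000,21.0000)
o1: d²=130 > ρ²=34 → inactive
o2: d²=274 > ρ²=34 → inactive
o3: d²=17 ≤ ρ²=34; F_rep = 8·(-4,-1)/17² = (-0.1107,-0.0277)
o4: d²=260 > ρ²=34 → inactive
F = F_att + ΣF_rep = (-0.1107,20.9723)
p' = p + 1/8·F = (-3.0138,-2.3785)

Fx=-0.1107 Fy=20.9723 x'=-3.0138 y'=-2.3785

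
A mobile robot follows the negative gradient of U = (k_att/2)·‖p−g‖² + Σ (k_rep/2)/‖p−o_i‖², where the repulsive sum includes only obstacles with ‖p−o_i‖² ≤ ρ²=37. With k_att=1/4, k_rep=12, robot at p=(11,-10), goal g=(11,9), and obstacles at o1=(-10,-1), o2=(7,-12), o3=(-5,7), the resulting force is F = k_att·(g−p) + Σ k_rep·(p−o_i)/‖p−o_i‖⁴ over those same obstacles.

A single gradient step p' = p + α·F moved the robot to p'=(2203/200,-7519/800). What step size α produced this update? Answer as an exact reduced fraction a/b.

F_att = 1/4·(g−p) = 1/4·(0,19) = (0.0000,4.7500)
o1: d²=522 > ρ²=37 → inactive
o2: d²=20 ≤ ρ²=37; F_rep = 12·(4,2)/20² = (0.1200,0.0600)
o3: d²=545 > ρ²=37 → inactive
F = F_att + ΣF_rep = (0.1200,4.8100)
Δp = p'−p = (0.0150,0.6012); α = Δx/Fx = (3/200) / (3/25) = 1/8
check: Δy/Fy = (481/800) / (481/100) = 1/8 ✓

α = 1/8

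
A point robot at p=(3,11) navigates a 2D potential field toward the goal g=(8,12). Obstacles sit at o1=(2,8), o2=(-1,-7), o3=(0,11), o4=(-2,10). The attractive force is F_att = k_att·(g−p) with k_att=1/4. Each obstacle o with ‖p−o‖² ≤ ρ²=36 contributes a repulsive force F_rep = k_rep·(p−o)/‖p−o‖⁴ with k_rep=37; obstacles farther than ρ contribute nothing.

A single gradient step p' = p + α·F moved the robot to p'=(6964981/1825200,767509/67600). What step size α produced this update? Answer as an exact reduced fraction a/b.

α = 1/4

F_att = 1/4·(g−p) = 1/4·(5,1) = (1.2500,0.2500)
o1: d²=10 ≤ ρ²=36; F_rep = 37·(1,3)/10² = (0.3700,1.1100)
o2: d²=340 > ρ²=36 → inactive
o3: d²=9 ≤ ρ²=36; F_rep = 37·(3,0)/9² = (1.3704,0.0000)
o4: d²=26 ≤ ρ²=36; F_rep = 37·(5,1)/26² = (0.2737,0.0547)
F = F_att + ΣF_rep = (3.2640,1.4147)
Δp = p'−p = (0.8160,0.3537); α = Δx/Fx = (1489381/1825200) / (1489381/456300) = 1/4
check: Δy/Fy = (23909/67600) / (23909/16900) = 1/4 ✓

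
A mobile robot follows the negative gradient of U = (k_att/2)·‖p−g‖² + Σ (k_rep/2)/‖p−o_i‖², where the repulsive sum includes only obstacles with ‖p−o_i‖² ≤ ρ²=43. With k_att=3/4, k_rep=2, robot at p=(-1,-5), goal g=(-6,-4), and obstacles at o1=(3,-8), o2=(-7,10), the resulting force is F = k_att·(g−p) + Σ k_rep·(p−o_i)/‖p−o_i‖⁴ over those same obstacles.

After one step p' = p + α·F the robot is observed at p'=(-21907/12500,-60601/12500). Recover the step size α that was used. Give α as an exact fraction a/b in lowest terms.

α = 1/5

F_att = 3/4·(g−p) = 3/4·(-5,1) = (-3.7500,0.7500)
o1: d²=25 ≤ ρ²=43; F_rep = 2·(-4,3)/25² = (-0.0128,0.0096)
o2: d²=261 > ρ²=43 → inactive
F = F_att + ΣF_rep = (-3.7628,0.7596)
Δp = p'−p = (-0.7526,0.1519); α = Δx/Fx = (-9407/12500) / (-9407/2500) = 1/5
check: Δy/Fy = (1899/12500) / (1899/2500) = 1/5 ✓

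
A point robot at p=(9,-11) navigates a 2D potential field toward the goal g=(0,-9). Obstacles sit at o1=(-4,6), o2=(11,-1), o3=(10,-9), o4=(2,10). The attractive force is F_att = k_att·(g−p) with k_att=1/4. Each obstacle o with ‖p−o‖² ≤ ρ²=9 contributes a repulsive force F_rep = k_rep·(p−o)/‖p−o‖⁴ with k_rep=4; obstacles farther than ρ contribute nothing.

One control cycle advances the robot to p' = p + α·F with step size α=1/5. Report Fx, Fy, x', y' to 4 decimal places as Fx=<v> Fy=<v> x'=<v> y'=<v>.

Fx=-2.4100 Fy=0.1800 x'=8.5180 y'=-10.9640

F_att = 1/4·(g−p) = 1/4·(-9,2) = (-2.2500,0.5000)
o1: d²=458 > ρ²=9 → inactive
o2: d²=104 > ρ²=9 → inactive
o3: d²=5 ≤ ρ²=9; F_rep = 4·(-1,-2)/5² = (-0.1600,-0.3200)
o4: d²=490 > ρ²=9 → inactive
F = F_att + ΣF_rep = (-2.4100,0.1800)
p' = p + 1/5·F = (8.5180,-10.9640)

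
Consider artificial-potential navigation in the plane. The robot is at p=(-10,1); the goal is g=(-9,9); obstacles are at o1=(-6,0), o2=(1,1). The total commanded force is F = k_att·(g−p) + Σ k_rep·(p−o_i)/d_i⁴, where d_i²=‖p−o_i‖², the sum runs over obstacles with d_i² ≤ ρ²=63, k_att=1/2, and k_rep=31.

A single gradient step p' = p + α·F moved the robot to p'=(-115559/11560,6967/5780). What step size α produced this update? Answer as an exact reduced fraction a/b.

F_att = 1/2·(g−p) = 1/2·(1,8) = (0.5000,4.0000)
o1: d²=17 ≤ ρ²=63; F_rep = 31·(-4,1)/17² = (-0.4291,0.1073)
o2: d²=121 > ρ²=63 → inactive
F = F_att + ΣF_rep = (0.0709,4.1073)
Δp = p'−p = (0.0035,0.2054); α = Δx/Fx = (41/11560) / (41/578) = 1/20
check: Δy/Fy = (1187/5780) / (1187/289) = 1/20 ✓

α = 1/20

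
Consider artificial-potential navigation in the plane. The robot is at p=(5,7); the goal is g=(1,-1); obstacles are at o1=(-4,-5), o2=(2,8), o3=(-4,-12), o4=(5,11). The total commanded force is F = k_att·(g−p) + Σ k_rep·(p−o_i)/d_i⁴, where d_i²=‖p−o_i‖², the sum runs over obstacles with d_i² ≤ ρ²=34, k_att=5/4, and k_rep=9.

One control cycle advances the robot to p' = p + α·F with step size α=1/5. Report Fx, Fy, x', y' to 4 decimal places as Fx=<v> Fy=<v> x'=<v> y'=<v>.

Fx=-4.7300 Fy=-10.2306 x'=4.0540 y'=4.9539

F_att = 5/4·(g−p) = 5/4·(-4,-8) = (-5.0000,-10.0000)
o1: d²=225 > ρ²=34 → inactive
o2: d²=10 ≤ ρ²=34; F_rep = 9·(3,-1)/10² = (0.2700,-0.0900)
o3: d²=442 > ρ²=34 → inactive
o4: d²=16 ≤ ρ²=34; F_rep = 9·(0,-4)/16² = (0.0000,-0.1406)
F = F_att + ΣF_rep = (-4.7300,-10.2306)
p' = p + 1/5·F = (4.0540,4.9539)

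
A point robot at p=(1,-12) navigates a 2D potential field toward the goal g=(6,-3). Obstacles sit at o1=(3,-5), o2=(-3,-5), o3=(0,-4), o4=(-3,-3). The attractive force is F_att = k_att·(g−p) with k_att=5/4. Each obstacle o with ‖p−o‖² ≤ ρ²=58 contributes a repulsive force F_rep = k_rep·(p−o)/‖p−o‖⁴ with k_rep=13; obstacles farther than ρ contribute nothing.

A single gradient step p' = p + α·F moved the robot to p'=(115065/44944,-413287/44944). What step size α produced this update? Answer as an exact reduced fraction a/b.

α = 1/4

F_att = 5/4·(g−p) = 5/4·(5,9) = (6.2500,11.2500)
o1: d²=53 ≤ ρ²=58; F_rep = 13·(-2,-7)/53² = (-0.0093,-0.0324)
o2: d²=65 > ρ²=58 → inactive
o3: d²=65 > ρ²=58 → inactive
o4: d²=97 > ρ²=58 → inactive
F = F_att + ΣF_rep = (6.2407,11.2176)
Δp = p'−p = (1.5602,2.8044); α = Δx/Fx = (70121/44944) / (70121/11236) = 1/4
check: Δy/Fy = (126041/44944) / (126041/11236) = 1/4 ✓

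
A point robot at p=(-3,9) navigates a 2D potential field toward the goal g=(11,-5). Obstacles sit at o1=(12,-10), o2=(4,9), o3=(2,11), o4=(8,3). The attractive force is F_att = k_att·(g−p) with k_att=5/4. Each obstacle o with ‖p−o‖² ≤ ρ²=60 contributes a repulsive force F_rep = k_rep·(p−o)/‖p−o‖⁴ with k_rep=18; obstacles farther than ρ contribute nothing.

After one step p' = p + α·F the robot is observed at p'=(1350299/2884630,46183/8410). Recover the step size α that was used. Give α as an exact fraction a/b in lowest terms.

F_att = 5/4·(g−p) = 5/4·(14,-14) = (17.5000,-17.5000)
o1: d²=586 > ρ²=60 → inactive
o2: d²=49 ≤ ρ²=60; F_rep = 18·(-7,0)/49² = (-0.0525,0.0000)
o3: d²=29 ≤ ρ²=60; F_rep = 18·(-5,-2)/29² = (-0.1070,-0.0428)
o4: d²=157 > ρ²=60 → inactive
F = F_att + ΣF_rep = (17.3405,-17.5428)
Δp = p'−p = (3.4681,-3.5086); α = Δx/Fx = (10004189/2884630) / (10004189/576926) = 1/5
check: Δy/Fy = (-29507/8410) / (-29507/1682) = 1/5 ✓

α = 1/5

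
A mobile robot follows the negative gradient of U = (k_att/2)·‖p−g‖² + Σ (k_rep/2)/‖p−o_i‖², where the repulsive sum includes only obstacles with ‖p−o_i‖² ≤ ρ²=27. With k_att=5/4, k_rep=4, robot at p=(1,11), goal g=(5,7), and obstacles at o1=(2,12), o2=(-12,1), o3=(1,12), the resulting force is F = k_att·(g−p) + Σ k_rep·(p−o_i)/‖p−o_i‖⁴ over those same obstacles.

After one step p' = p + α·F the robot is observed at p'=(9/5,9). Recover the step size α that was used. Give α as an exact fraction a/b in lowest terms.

α = 1/5

F_att = 5/4·(g−p) = 5/4·(4,-4) = (5.0000,-5.0000)
o1: d²=2 ≤ ρ²=27; F_rep = 4·(-1,-1)/2² = (-1.0000,-1.0000)
o2: d²=269 > ρ²=27 → inactive
o3: d²=1 ≤ ρ²=27; F_rep = 4·(0,-1)/1² = (0.0000,-4.0000)
F = F_att + ΣF_rep = (4.0000,-10.0000)
Δp = p'−p = (0.8000,-2.0000); α = Δx/Fx = (4/5) / (4) = 1/5
check: Δy/Fy = (-2) / (-10) = 1/5 ✓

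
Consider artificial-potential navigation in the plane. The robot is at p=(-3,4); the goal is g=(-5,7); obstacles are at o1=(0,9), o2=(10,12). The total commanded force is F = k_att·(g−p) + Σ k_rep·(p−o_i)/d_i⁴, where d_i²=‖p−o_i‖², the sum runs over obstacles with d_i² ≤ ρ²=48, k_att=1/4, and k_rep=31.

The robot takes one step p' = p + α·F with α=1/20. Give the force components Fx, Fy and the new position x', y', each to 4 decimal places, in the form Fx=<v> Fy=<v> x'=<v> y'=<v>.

Fx=-0.5804 Fy=0.6159 x'=-3.0290 y'=4.0308

F_att = 1/4·(g−p) = 1/4·(-2,3) = (-0.5000,0.7500)
o1: d²=34 ≤ ρ²=48; F_rep = 31·(-3,-5)/34² = (-0.0804,-0.1341)
o2: d²=233 > ρ²=48 → inactive
F = F_att + ΣF_rep = (-0.5804,0.6159)
p' = p + 1/20·F = (-3.0290,4.0308)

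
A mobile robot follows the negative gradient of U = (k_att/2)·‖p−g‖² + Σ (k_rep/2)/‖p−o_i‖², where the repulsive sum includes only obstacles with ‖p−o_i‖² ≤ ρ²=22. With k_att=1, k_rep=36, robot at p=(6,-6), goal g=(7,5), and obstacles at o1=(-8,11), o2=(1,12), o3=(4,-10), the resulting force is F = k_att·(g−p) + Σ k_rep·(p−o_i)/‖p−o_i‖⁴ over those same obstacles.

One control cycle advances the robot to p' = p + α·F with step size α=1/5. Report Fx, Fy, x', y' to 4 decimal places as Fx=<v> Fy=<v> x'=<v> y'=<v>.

Fx=1.1800 Fy=11.3600 x'=6.2360 y'=-3.7280

F_att = 1·(g−p) = 1·(1,11) = (1.0000,11.0000)
o1: d²=485 > ρ²=22 → inactive
o2: d²=349 > ρ²=22 → inactive
o3: d²=20 ≤ ρ²=22; F_rep = 36·(2,4)/20² = (0.1800,0.3600)
F = F_att + ΣF_rep = (1.1800,11.3600)
p' = p + 1/5·F = (6.2360,-3.7280)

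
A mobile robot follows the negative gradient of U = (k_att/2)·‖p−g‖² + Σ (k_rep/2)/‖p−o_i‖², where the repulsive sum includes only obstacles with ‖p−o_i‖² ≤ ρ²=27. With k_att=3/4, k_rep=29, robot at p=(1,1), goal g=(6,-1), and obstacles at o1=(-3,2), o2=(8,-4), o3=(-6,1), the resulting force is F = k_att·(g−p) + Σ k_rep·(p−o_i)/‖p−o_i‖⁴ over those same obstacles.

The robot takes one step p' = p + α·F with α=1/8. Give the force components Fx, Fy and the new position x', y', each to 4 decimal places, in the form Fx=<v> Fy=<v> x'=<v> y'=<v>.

F_att = 3/4·(g−p) = 3/4·(5,-2) = (3.7500,-1.5000)
o1: d²=17 ≤ ρ²=27; F_rep = 29·(4,-1)/17² = (0.4014,-0.1003)
o2: d²=74 > ρ²=27 → inactive
o3: d²=49 > ρ²=27 → inactive
F = F_att + ΣF_rep = (4.1514,-1.6003)
p' = p + 1/8·F = (1.5189,0.8000)

Fx=4.1514 Fy=-1.6003 x'=1.5189 y'=0.8000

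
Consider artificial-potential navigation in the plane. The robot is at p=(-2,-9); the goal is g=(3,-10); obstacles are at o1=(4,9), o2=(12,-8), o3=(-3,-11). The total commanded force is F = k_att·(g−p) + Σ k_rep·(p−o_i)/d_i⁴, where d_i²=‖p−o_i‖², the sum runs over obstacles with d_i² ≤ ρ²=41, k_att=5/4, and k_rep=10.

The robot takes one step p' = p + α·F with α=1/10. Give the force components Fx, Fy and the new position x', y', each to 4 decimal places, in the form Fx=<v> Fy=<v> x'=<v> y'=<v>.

Fx=6.6500 Fy=-0.4500 x'=-1.3350 y'=-9.0450

F_att = 5/4·(g−p) = 5/4·(5,-1) = (6.2500,-1.2500)
o1: d²=360 > ρ²=41 → inactive
o2: d²=197 > ρ²=41 → inactive
o3: d²=5 ≤ ρ²=41; F_rep = 10·(1,2)/5² = (0.4000,0.8000)
F = F_att + ΣF_rep = (6.6500,-0.4500)
p' = p + 1/10·F = (-1.3350,-9.0450)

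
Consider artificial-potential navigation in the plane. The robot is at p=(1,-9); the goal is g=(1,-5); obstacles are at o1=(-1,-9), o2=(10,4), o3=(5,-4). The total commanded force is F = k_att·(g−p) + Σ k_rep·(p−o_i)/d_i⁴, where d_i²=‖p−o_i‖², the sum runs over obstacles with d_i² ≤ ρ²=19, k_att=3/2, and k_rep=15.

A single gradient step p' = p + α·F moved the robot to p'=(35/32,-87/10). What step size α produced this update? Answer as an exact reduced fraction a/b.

F_att = 3/2·(g−p) = 3/2·(0,4) = (0.0000,6.0000)
o1: d²=4 ≤ ρ²=19; F_rep = 15·(2,0)/4² = (1.8750,0.0000)
o2: d²=250 > ρ²=19 → inactive
o3: d²=41 > ρ²=19 → inactive
F = F_att + ΣF_rep = (1.8750,6.0000)
Δp = p'−p = (0.0938,0.3000); α = Δx/Fx = (3/32) / (15/8) = 1/20
check: Δy/Fy = (3/10) / (6) = 1/20 ✓

α = 1/20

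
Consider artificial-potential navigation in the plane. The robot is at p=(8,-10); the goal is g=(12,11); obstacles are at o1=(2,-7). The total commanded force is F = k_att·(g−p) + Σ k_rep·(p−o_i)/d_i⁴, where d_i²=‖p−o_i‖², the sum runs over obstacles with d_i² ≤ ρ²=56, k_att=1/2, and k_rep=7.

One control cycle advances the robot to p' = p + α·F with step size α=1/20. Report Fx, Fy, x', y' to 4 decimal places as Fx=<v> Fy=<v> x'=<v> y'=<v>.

Fx=2.0207 Fy=10.4896 x'=8.1010 y'=-9.4755

F_att = 1/2·(g−p) = 1/2·(4,21) = (2.0000,10.5000)
o1: d²=45 ≤ ρ²=56; F_rep = 7·(6,-3)/45² = (0.0207,-0.0104)
F = F_att + ΣF_rep = (2.0207,10.4896)
p' = p + 1/20·F = (8.1010,-9.4755)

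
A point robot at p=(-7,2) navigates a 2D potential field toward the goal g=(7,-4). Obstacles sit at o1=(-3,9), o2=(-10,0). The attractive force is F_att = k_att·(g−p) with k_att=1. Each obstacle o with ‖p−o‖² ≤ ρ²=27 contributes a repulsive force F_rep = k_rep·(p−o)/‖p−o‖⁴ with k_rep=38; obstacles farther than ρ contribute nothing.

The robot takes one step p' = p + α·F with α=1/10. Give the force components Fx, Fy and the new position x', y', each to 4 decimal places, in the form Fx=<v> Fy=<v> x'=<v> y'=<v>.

F_att = 1·(g−p) = 1·(14,-6) = (14.0000,-6.0000)
o1: d²=65 > ρ²=27 → inactive
o2: d²=13 ≤ ρ²=27; F_rep = 38·(3,2)/13² = (0.6746,0.4497)
F = F_att + ΣF_rep = (14.6746,-5.5503)
p' = p + 1/10·F = (-5.5325,1.4450)

Fx=14.6746 Fy=-5.5503 x'=-5.5325 y'=1.4450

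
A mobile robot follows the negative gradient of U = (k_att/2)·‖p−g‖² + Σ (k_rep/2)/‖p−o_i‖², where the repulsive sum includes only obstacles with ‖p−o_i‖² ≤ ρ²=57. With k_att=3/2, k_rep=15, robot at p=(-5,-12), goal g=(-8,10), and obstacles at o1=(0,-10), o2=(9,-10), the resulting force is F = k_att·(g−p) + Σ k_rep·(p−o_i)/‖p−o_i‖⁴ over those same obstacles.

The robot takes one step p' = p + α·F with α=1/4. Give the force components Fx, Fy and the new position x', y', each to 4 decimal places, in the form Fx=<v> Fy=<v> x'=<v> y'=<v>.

F_att = 3/2·(g−p) = 3/2·(-3,22) = (-4.5000,33.0000)
o1: d²=29 ≤ ρ²=57; F_rep = 15·(-5,-2)/29² = (-0.0892,-0.0357)
o2: d²=200 > ρ²=57 → inactive
F = F_att + ΣF_rep = (-4.5892,32.9643)
p' = p + 1/4·F = (-6.1473,-3.7589)

Fx=-4.5892 Fy=32.9643 x'=-6.1473 y'=-3.7589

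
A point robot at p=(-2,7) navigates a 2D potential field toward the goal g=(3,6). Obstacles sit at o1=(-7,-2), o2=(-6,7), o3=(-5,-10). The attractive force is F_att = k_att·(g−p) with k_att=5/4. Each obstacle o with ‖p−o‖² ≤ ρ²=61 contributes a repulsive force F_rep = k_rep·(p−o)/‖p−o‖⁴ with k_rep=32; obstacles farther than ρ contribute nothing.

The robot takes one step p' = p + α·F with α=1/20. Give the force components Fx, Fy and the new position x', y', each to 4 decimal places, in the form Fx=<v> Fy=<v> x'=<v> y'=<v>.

Fx=6.7500 Fy=-1.2500 x'=-1.6625 y'=6.9375

F_att = 5/4·(g−p) = 5/4·(5,-1) = (6.2500,-1.2500)
o1: d²=106 > ρ²=61 → inactive
o2: d²=16 ≤ ρ²=61; F_rep = 32·(4,0)/16² = (0.5000,0.0000)
o3: d²=298 > ρ²=61 → inactive
F = F_att + ΣF_rep = (6.7500,-1.2500)
p' = p + 1/20·F = (-1.6625,6.9375)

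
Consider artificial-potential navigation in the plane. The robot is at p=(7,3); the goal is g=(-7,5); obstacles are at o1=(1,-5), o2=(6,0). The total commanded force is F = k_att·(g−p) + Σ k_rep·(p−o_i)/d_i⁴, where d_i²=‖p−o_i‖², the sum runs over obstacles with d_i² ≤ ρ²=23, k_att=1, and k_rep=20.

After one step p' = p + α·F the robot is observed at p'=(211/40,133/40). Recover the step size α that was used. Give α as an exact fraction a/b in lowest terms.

F_att = 1·(g−p) = 1·(-14,2) = (-14.0000,2.0000)
o1: d²=100 > ρ²=23 → inactive
o2: d²=10 ≤ ρ²=23; F_rep = 20·(1,3)/10² = (0.2000,0.6000)
F = F_att + ΣF_rep = (-13.8000,2.6000)
Δp = p'−p = (-1.7250,0.3250); α = Δx/Fx = (-69/40) / (-69/5) = 1/8
check: Δy/Fy = (13/40) / (13/5) = 1/8 ✓

α = 1/8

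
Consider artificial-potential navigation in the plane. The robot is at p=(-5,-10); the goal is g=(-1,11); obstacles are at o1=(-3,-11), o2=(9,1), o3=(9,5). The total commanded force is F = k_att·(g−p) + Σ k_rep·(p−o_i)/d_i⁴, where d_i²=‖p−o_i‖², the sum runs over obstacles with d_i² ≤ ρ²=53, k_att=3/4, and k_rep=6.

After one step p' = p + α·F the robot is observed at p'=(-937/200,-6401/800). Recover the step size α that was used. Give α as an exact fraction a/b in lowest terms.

α = 1/8

F_att = 3/4·(g−p) = 3/4·(4,21) = (3.0000,15.7500)
o1: d²=5 ≤ ρ²=53; F_rep = 6·(-2,1)/5² = (-0.4800,0.2400)
o2: d²=317 > ρ²=53 → inactive
o3: d²=421 > ρ²=53 → inactive
F = F_att + ΣF_rep = (2.5200,15.9900)
Δp = p'−p = (0.3150,1.9988); α = Δx/Fx = (63/200) / (63/25) = 1/8
check: Δy/Fy = (1599/800) / (1599/100) = 1/8 ✓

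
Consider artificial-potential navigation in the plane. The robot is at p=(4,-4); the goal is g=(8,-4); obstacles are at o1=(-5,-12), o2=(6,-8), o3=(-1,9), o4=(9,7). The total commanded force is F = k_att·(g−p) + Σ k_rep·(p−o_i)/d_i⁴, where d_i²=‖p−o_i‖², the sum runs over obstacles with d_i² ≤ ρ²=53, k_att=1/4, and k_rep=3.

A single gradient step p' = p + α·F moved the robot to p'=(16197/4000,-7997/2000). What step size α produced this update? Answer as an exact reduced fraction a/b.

α = 1/20

F_att = 1/4·(g−p) = 1/4·(4,0) = (1.0000,0.0000)
o1: d²=145 > ρ²=53 → inactive
o2: d²=20 ≤ ρ²=53; F_rep = 3·(-2,4)/20² = (-0.0150,0.0300)
o3: d²=194 > ρ²=53 → inactive
o4: d²=146 > ρ²=53 → inactive
F = F_att + ΣF_rep = (0.9850,0.0300)
Δp = p'−p = (0.0493,0.0015); α = Δx/Fx = (197/4000) / (197/200) = 1/20
check: Δy/Fy = (3/2000) / (3/100) = 1/20 ✓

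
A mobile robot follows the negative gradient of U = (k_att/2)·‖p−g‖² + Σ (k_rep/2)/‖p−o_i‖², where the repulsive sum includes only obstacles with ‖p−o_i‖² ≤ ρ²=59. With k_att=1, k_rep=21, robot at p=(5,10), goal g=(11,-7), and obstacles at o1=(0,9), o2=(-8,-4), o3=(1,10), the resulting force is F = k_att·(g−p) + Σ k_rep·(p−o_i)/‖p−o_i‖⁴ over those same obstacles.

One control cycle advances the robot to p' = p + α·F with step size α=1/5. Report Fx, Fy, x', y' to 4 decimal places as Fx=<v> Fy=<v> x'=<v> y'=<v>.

Fx=6.4835 Fy=-16.9689 x'=6.2967 y'=6.6062

F_att = 1·(g−p) = 1·(6,-17) = (6.0000,-17.0000)
o1: d²=26 ≤ ρ²=59; F_rep = 21·(5,1)/26² = (0.1553,0.0311)
o2: d²=365 > ρ²=59 → inactive
o3: d²=16 ≤ ρ²=59; F_rep = 21·(4,0)/16² = (0.3281,0.0000)
F = F_att + ΣF_rep = (6.4835,-16.9689)
p' = p + 1/5·F = (6.2967,6.6062)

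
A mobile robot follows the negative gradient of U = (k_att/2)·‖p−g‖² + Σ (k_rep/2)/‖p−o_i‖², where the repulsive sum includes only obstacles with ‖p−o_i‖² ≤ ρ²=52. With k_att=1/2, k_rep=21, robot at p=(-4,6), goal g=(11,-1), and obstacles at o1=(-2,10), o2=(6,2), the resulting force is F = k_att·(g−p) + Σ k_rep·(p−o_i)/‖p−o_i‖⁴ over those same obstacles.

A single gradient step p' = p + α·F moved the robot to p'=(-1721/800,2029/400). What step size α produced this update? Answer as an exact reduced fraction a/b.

α = 1/4

F_att = 1/2·(g−p) = 1/2·(15,-7) = (7.5000,-3.5000)
o1: d²=20 ≤ ρ²=52; F_rep = 21·(-2,-4)/20² = (-0.1050,-0.2100)
o2: d²=116 > ρ²=52 → inactive
F = F_att + ΣF_rep = (7.3950,-3.7100)
Δp = p'−p = (1.8487,-0.9275); α = Δx/Fx = (1479/800) / (1479/200) = 1/4
check: Δy/Fy = (-371/400) / (-371/100) = 1/4 ✓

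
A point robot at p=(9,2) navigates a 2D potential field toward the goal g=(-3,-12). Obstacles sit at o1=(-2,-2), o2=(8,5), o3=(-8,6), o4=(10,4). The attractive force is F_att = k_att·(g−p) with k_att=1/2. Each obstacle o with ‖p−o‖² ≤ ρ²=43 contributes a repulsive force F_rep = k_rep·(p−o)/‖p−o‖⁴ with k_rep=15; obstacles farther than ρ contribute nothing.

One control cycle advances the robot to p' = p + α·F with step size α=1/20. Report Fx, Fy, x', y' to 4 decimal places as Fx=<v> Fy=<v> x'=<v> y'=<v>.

F_att = 1/2·(g−p) = 1/2·(-12,-14) = (-6.0000,-7.0000)
o1: d²=137 > ρ²=43 → inactive
o2: d²=10 ≤ ρ²=43; F_rep = 15·(1,-3)/10² = (0.1500,-0.4500)
o3: d²=305 > ρ²=43 → inactive
o4: d²=5 ≤ ρ²=43; F_rep = 15·(-1,-2)/5² = (-0.6000,-1.2000)
F = F_att + ΣF_rep = (-6.4500,-8.6500)
p' = p + 1/20·F = (8.6775,1.5675)

Fx=-6.4500 Fy=-8.6500 x'=8.6775 y'=1.5675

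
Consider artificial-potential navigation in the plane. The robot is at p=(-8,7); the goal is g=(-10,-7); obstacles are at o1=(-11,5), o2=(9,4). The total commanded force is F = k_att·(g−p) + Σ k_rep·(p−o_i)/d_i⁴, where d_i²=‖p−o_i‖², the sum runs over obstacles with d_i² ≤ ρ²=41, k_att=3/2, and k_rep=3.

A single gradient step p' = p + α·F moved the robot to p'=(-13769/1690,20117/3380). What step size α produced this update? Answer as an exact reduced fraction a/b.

F_att = 3/2·(g−p) = 3/2·(-2,-14) = (-3.0000,-21.0000)
o1: d²=13 ≤ ρ²=41; F_rep = 3·(3,2)/13² = (0.0533,0.0355)
o2: d²=298 > ρ²=41 → inactive
F = F_att + ΣF_rep = (-2.9467,-20.9645)
Δp = p'−p = (-0.1473,-1.0482); α = Δx/Fx = (-249/1690) / (-498/169) = 1/20
check: Δy/Fy = (-3543/3380) / (-3543/169) = 1/20 ✓

α = 1/20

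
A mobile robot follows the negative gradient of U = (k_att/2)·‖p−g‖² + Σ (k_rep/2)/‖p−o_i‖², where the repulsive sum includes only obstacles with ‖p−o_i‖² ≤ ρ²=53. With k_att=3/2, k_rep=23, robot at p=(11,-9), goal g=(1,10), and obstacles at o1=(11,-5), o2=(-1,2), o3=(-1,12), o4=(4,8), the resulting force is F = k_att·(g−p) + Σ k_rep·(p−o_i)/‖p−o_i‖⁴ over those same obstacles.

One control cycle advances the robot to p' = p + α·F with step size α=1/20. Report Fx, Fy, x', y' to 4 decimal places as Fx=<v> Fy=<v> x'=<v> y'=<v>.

Fx=-15.0000 Fy=28.1406 x'=10.2500 y'=-7.5930

F_att = 3/2·(g−p) = 3/2·(-10,19) = (-15.0000,28.5000)
o1: d²=16 ≤ ρ²=53; F_rep = 23·(0,-4)/16² = (0.0000,-0.3594)
o2: d²=265 > ρ²=53 → inactive
o3: d²=585 > ρ²=53 → inactive
o4: d²=338 > ρ²=53 → inactive
F = F_att + ΣF_rep = (-15.0000,28.1406)
p' = p + 1/20·F = (10.2500,-7.5930)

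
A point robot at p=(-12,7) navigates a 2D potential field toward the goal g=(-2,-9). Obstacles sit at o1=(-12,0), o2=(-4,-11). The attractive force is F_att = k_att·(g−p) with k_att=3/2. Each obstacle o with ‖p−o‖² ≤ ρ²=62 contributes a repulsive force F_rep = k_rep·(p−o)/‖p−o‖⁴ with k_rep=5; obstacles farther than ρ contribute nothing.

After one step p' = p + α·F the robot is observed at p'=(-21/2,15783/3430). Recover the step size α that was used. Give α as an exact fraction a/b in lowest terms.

F_att = 3/2·(g−p) = 3/2·(10,-16) = (15.0000,-24.0000)
o1: d²=49 ≤ ρ²=62; F_rep = 5·(0,7)/49² = (0.0000,0.0146)
o2: d²=388 > ρ²=62 → inactive
F = F_att + ΣF_rep = (15.0000,-23.9854)
Δp = p'−p = (1.5000,-2.3985); α = Δx/Fx = (3/2) / (15) = 1/10
check: Δy/Fy = (-8227/3430) / (-8227/343) = 1/10 ✓

α = 1/10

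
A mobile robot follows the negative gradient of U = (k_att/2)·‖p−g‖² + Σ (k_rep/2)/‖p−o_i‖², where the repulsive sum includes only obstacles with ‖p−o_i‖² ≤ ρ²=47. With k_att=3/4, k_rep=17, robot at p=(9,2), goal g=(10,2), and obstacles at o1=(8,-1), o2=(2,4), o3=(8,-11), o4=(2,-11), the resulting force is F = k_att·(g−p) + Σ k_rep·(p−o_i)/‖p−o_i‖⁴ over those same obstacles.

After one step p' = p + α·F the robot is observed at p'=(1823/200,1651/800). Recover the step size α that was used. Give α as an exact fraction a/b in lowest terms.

α = 1/8

F_att = 3/4·(g−p) = 3/4·(1,0) = (0.7500,0.0000)
o1: d²=10 ≤ ρ²=47; F_rep = 17·(1,3)/10² = (0.1700,0.5100)
o2: d²=53 > ρ²=47 → inactive
o3: d²=170 > ρ²=47 → inactive
o4: d²=218 > ρ²=47 → inactive
F = F_att + ΣF_rep = (0.9200,0.5100)
Δp = p'−p = (0.1150,0.0638); α = Δx/Fx = (23/200) / (23/25) = 1/8
check: Δy/Fy = (51/800) / (51/100) = 1/8 ✓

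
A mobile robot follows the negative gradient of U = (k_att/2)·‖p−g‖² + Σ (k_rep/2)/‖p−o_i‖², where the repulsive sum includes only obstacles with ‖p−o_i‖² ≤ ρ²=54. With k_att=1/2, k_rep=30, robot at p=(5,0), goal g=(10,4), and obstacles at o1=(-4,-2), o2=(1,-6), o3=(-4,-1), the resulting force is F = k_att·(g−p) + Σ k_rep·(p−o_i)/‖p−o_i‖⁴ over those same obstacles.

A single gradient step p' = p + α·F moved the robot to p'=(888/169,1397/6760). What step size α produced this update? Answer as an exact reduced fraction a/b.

F_att = 1/2·(g−p) = 1/2·(5,4) = (2.5000,2.0000)
o1: d²=85 > ρ²=54 → inactive
o2: d²=52 ≤ ρ²=54; F_rep = 30·(4,6)/52² = (0.0444,0.0666)
o3: d²=82 > ρ²=54 → inactive
F = F_att + ΣF_rep = (2.5444,2.0666)
Δp = p'−p = (0.2544,0.2067); α = Δx/Fx = (43/169) / (430/169) = 1/10
check: Δy/Fy = (1397/6760) / (1397/676) = 1/10 ✓

α = 1/10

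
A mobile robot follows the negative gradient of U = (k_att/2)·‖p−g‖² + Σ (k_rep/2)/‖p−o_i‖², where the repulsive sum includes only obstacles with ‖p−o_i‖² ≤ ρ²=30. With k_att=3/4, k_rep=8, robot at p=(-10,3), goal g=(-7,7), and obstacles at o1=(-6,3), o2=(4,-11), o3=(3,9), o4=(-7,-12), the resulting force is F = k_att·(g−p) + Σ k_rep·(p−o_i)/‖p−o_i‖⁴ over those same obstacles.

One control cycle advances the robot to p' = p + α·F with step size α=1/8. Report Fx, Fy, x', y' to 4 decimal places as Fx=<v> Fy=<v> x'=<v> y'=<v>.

F_att = 3/4·(g−p) = 3/4·(3,4) = (2.2500,3.0000)
o1: d²=16 ≤ ρ²=30; F_rep = 8·(-4,0)/16² = (-0.1250,0.0000)
o2: d²=392 > ρ²=30 → inactive
o3: d²=205 > ρ²=30 → inactive
o4: d²=234 > ρ²=30 → inactive
F = F_att + ΣF_rep = (2.1250,3.0000)
p' = p + 1/8·F = (-9.7344,3.3750)

Fx=2.1250 Fy=3.0000 x'=-9.7344 y'=3.3750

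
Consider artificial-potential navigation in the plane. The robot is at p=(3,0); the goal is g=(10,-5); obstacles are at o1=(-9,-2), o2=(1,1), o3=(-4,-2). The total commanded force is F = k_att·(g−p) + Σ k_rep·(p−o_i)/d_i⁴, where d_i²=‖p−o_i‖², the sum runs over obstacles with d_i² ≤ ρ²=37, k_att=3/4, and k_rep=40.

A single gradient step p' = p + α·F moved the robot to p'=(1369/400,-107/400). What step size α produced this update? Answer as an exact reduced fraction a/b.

α = 1/20

F_att = 3/4·(g−p) = 3/4·(7,-5) = (5.2500,-3.7500)
o1: d²=148 > ρ²=37 → inactive
o2: d²=5 ≤ ρ²=37; F_rep = 40·(2,-1)/5² = (3.2000,-1.6000)
o3: d²=53 > ρ²=37 → inactive
F = F_att + ΣF_rep = (8.4500,-5.3500)
Δp = p'−p = (0.4225,-0.2675); α = Δx/Fx = (169/400) / (169/20) = 1/20
check: Δy/Fy = (-107/400) / (-107/20) = 1/20 ✓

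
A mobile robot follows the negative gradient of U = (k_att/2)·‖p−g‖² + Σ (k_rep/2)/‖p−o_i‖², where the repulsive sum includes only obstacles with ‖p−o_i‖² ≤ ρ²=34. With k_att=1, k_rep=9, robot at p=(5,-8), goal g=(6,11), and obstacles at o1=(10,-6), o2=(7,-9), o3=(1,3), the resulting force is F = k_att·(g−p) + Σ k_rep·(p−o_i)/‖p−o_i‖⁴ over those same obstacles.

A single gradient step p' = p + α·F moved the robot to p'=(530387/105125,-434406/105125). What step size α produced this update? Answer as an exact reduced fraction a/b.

α = 1/5

F_att = 1·(g−p) = 1·(1,19) = (1.0000,19.0000)
o1: d²=29 ≤ ρ²=34; F_rep = 9·(-5,-2)/29² = (-0.0535,-0.0214)
o2: d²=5 ≤ ρ²=34; F_rep = 9·(-2,1)/5² = (-0.7200,0.3600)
o3: d²=137 > ρ²=34 → inactive
F = F_att + ΣF_rep = (0.2265,19.3386)
Δp = p'−p = (0.0453,3.8677); α = Δx/Fx = (4762/105125) / (4762/21025) = 1/5
check: Δy/Fy = (406594/105125) / (406594/21025) = 1/5 ✓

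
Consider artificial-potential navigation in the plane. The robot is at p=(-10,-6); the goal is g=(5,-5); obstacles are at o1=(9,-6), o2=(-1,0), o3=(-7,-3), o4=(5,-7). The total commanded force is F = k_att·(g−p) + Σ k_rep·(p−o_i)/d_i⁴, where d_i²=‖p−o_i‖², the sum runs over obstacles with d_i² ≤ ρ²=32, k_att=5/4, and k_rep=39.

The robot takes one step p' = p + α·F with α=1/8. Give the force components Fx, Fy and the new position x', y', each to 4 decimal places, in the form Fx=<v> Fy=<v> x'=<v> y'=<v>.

Fx=18.3889 Fy=0.8889 x'=-7.7014 y'=-5.8889

F_att = 5/4·(g−p) = 5/4·(15,1) = (18.7500,1.2500)
o1: d²=361 > ρ²=32 → inactive
o2: d²=117 > ρ²=32 → inactive
o3: d²=18 ≤ ρ²=32; F_rep = 39·(-3,-3)/18² = (-0.3611,-0.3611)
o4: d²=226 > ρ²=32 → inactive
F = F_att + ΣF_rep = (18.3889,0.8889)
p' = p + 1/8·F = (-7.7014,-5.8889)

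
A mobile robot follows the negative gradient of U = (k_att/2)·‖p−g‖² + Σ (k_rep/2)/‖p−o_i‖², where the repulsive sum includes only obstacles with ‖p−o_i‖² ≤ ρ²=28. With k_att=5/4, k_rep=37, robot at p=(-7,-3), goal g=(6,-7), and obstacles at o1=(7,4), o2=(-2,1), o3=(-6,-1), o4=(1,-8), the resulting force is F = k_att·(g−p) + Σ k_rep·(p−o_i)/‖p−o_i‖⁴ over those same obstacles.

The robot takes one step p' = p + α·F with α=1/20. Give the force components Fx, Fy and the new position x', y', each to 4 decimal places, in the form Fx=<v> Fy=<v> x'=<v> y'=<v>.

F_att = 5/4·(g−p) = 5/4·(13,-4) = (16.2500,-5.0000)
o1: d²=245 > ρ²=28 → inactive
o2: d²=41 > ρ²=28 → inactive
o3: d²=5 ≤ ρ²=28; F_rep = 37·(-1,-2)/5² = (-1.4800,-2.9600)
o4: d²=89 > ρ²=28 → inactive
F = F_att + ΣF_rep = (14.7700,-7.9600)
p' = p + 1/20·F = (-6.2615,-3.3980)

Fx=14.7700 Fy=-7.9600 x'=-6.2615 y'=-3.3980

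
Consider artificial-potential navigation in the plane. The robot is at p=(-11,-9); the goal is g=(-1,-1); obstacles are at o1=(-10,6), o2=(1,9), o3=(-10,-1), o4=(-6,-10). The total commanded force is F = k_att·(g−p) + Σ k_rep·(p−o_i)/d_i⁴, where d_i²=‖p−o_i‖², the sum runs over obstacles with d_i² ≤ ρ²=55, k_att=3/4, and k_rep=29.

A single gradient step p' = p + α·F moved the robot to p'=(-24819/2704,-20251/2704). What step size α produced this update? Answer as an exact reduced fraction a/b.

F_att = 3/4·(g−p) = 3/4·(10,8) = (7.5000,6.0000)
o1: d²=226 > ρ²=55 → inactive
o2: d²=468 > ρ²=55 → inactive
o3: d²=65 > ρ²=55 → inactive
o4: d²=26 ≤ ρ²=55; F_rep = 29·(-5,1)/26² = (-0.2145,0.0429)
F = F_att + ΣF_rep = (7.2855,6.0429)
Δp = p'−p = (1.8214,1.5107); α = Δx/Fx = (4925/2704) / (4925/676) = 1/4
check: Δy/Fy = (4085/2704) / (4085/676) = 1/4 ✓

α = 1/4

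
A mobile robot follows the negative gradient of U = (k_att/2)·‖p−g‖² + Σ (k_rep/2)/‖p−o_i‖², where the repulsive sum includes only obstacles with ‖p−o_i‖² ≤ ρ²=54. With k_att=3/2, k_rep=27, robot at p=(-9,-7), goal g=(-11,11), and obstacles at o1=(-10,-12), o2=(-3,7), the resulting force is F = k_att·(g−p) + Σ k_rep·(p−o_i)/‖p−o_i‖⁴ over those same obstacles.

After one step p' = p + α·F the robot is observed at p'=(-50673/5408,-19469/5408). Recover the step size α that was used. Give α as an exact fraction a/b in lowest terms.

α = 1/8

F_att = 3/2·(g−p) = 3/2·(-2,18) = (-3.0000,27.0000)
o1: d²=26 ≤ ρ²=54; F_rep = 27·(1,5)/26² = (0.0399,0.1997)
o2: d²=232 > ρ²=54 → inactive
F = F_att + ΣF_rep = (-2.9601,27.1997)
Δp = p'−p = (-0.3700,3.4000); α = Δx/Fx = (-2001/5408) / (-2001/676) = 1/8
check: Δy/Fy = (18387/5408) / (18387/676) = 1/8 ✓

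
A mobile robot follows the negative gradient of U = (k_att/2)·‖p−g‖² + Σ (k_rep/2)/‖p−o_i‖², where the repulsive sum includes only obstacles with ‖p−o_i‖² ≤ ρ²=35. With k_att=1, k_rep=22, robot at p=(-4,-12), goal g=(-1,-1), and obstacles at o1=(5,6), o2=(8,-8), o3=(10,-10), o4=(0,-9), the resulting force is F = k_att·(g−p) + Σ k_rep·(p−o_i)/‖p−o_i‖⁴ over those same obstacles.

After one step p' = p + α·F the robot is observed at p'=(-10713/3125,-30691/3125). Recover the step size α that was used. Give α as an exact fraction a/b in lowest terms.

F_att = 1·(g−p) = 1·(3,11) = (3.0000,11.0000)
o1: d²=405 > ρ²=35 → inactive
o2: d²=160 > ρ²=35 → inactive
o3: d²=200 > ρ²=35 → inactive
o4: d²=25 ≤ ρ²=35; F_rep = 22·(-4,-3)/25² = (-0.1408,-0.1056)
F = F_att + ΣF_rep = (2.8592,10.8944)
Δp = p'−p = (0.5718,2.1789); α = Δx/Fx = (1787/3125) / (1787/625) = 1/5
check: Δy/Fy = (6809/3125) / (6809/625) = 1/5 ✓

α = 1/5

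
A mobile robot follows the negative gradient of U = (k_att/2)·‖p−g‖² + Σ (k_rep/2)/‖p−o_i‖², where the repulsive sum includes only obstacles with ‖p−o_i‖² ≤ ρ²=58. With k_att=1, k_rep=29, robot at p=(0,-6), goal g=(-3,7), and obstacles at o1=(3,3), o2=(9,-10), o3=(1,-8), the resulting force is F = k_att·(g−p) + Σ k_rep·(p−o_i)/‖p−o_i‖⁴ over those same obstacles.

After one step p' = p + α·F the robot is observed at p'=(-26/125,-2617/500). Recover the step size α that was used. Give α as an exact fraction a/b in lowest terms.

α = 1/20

F_att = 1·(g−p) = 1·(-3,13) = (-3.0000,13.0000)
o1: d²=90 > ρ²=58 → inactive
o2: d²=97 > ρ²=58 → inactive
o3: d²=5 ≤ ρ²=58; F_rep = 29·(-1,2)/5² = (-1.1600,2.3200)
F = F_att + ΣF_rep = (-4.1600,15.3200)
Δp = p'−p = (-0.2080,0.7660); α = Δx/Fx = (-26/125) / (-104/25) = 1/20
check: Δy/Fy = (383/500) / (383/25) = 1/20 ✓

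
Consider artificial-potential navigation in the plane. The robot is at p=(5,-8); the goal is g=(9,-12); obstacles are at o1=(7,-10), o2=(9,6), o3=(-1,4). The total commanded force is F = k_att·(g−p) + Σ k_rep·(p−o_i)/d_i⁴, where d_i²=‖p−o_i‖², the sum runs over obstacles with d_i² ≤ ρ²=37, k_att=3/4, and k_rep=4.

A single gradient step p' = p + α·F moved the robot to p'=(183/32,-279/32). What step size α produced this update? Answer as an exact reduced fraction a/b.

F_att = 3/4·(g−p) = 3/4·(4,-4) = (3.0000,-3.0000)
o1: d²=8 ≤ ρ²=37; F_rep = 4·(-2,2)/8² = (-0.1250,0.1250)
o2: d²=212 > ρ²=37 → inactive
o3: d²=180 > ρ²=37 → inactive
F = F_att + ΣF_rep = (2.8750,-2.8750)
Δp = p'−p = (0.7188,-0.7188); α = Δx/Fx = (23/32) / (23/8) = 1/4
check: Δy/Fy = (-23/32) / (-23/8) = 1/4 ✓

α = 1/4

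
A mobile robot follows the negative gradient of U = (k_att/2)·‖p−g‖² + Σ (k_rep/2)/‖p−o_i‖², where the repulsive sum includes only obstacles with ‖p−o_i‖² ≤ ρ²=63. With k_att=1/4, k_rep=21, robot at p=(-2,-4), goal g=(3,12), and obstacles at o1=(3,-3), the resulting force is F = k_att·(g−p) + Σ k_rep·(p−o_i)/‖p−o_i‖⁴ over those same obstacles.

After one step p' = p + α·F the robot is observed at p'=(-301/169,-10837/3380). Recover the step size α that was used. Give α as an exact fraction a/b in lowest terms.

F_att = 1/4·(g−p) = 1/4·(5,16) = (1.2500,4.0000)
o1: d²=26 ≤ ρ²=63; F_rep = 21·(-5,-1)/26² = (-0.1553,-0.0311)
F = F_att + ΣF_rep = (1.0947,3.9689)
Δp = p'−p = (0.2189,0.7938); α = Δx/Fx = (37/169) / (185/169) = 1/5
check: Δy/Fy = (2683/3380) / (2683/676) = 1/5 ✓

α = 1/5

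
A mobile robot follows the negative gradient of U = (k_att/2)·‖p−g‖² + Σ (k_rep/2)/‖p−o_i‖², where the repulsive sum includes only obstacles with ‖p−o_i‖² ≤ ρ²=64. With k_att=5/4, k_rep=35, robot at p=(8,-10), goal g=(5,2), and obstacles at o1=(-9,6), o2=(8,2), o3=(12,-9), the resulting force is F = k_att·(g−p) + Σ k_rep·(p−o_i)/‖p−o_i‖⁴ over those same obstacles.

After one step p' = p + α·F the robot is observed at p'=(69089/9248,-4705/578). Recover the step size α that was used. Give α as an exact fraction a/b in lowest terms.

α = 1/8

F_att = 5/4·(g−p) = 5/4·(-3,12) = (-3.7500,15.0000)
o1: d²=545 > ρ²=64 → inactive
o2: d²=144 > ρ²=64 → inactive
o3: d²=17 ≤ ρ²=64; F_rep = 35·(-4,-1)/17² = (-0.4844,-0.1211)
F = F_att + ΣF_rep = (-4.2344,14.8789)
Δp = p'−p = (-0.5293,1.8599); α = Δx/Fx = (-4895/9248) / (-4895/1156) = 1/8
check: Δy/Fy = (1075/578) / (4300/289) = 1/8 ✓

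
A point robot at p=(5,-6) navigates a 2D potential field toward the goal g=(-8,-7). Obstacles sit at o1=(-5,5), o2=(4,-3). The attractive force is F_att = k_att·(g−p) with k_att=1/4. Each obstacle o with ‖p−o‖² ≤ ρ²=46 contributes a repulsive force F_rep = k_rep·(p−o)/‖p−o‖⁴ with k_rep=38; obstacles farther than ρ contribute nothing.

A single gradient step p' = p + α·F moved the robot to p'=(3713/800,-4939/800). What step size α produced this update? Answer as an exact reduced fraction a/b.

F_att = 1/4·(g−p) = 1/4·(-13,-1) = (-3.2500,-0.2500)
o1: d²=221 > ρ²=46 → inactive
o2: d²=10 ≤ ρ²=46; F_rep = 38·(1,-3)/10² = (0.3800,-1.1400)
F = F_att + ΣF_rep = (-2.8700,-1.3900)
Δp = p'−p = (-0.3588,-0.1737); α = Δx/Fx = (-287/800) / (-287/100) = 1/8
check: Δy/Fy = (-139/800) / (-139/100) = 1/8 ✓

α = 1/8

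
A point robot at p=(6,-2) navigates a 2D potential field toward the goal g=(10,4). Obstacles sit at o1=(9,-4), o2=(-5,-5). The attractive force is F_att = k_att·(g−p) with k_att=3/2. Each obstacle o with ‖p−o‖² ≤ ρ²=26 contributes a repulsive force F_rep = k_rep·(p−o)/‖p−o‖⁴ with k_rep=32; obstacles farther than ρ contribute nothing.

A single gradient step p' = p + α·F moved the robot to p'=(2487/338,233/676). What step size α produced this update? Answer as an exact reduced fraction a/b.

F_att = 3/2·(g−p) = 3/2·(4,6) = (6.0000,9.0000)
o1: d²=13 ≤ ρ²=26; F_rep = 32·(-3,2)/13² = (-0.5680,0.3787)
o2: d²=130 > ρ²=26 → inactive
F = F_att + ΣF_rep = (5.4320,9.3787)
Δp = p'−p = (1.3580,2.3447); α = Δx/Fx = (459/338) / (918/169) = 1/4
check: Δy/Fy = (1585/676) / (1585/169) = 1/4 ✓

α = 1/4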